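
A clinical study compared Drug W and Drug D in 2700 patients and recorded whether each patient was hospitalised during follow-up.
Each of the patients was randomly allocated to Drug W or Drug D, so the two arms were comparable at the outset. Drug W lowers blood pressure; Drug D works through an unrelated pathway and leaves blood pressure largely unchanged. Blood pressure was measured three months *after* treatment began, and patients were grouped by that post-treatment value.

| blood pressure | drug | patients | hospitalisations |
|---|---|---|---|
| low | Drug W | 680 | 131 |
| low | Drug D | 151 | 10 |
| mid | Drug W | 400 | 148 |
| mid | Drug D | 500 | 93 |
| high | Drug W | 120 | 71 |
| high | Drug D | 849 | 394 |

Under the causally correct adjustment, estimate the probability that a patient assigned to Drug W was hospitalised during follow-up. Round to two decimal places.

0.29

Drug D is lower inside every blood pressure stratum but Drug W is lower in aggregate. Whether to stratify depends on how blood pressure relates to the drug.
Blood pressure is downstream of the drug. One should not condition on a consequence of treatment, so the overall rates are the right comparison.
So P(outcome | do(Drug W)) is just the pooled rate for Drug W: 350/1200 = 0.292.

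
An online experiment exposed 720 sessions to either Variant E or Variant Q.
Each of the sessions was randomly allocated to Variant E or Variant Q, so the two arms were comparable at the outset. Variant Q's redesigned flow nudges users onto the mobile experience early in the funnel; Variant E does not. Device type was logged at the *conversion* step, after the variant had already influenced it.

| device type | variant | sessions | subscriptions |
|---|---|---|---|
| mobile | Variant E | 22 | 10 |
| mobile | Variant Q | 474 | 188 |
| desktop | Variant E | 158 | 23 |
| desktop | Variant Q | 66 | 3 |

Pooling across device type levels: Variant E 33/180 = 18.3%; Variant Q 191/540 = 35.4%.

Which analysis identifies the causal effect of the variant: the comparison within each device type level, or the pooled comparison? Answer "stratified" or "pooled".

pooled

Because the variant influences device type, device type is a post-treatment mediator, not a confounder. Stratifying on it would bias the estimate; the causal effect is the crude pooled difference.
Pooled: Variant E 18.3% vs Variant Q 35.4%; Variant Q is higher overall.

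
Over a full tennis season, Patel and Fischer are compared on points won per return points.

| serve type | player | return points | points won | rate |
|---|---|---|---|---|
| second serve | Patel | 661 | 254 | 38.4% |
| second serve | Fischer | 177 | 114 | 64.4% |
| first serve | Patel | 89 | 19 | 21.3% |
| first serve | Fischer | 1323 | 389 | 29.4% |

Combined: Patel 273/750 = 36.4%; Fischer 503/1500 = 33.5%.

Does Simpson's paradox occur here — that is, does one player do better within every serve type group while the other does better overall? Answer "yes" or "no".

Within each serve type level (second serve 38.4% vs 64.4%; first serve 21.3% vs 29.4%), Fischer has the higher rate every time. Pooled: 36.4% vs 33.5% — Patel has the higher rate overall. The two comparisons disagree.

yes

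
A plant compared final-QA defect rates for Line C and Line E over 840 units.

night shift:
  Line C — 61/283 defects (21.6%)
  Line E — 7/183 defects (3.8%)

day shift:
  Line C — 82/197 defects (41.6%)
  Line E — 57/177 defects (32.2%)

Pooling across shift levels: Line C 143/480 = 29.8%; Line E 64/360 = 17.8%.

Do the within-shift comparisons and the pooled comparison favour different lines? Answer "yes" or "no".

no

Within each shift level (night shift 21.6% vs 3.8%; day shift 41.6% vs 32.2%), Line E has the lower rate every time. Pooled: 29.8% vs 17.8% — Line E has the lower rate overall. They agree.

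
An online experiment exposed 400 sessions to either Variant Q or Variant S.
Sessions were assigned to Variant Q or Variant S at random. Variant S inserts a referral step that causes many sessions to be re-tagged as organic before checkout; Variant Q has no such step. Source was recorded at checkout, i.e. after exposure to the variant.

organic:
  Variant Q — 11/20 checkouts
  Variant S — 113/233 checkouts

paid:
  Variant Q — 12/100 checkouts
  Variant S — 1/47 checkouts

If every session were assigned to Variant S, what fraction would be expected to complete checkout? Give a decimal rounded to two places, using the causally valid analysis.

Because the variant influences traffic source, traffic source is a post-treatment mediator, not a confounder. Stratifying on it would bias the estimate; the causal effect is the crude pooled difference.
So P(outcome | do(Variant S)) is just the pooled rate for Variant S: 114/280 = 0.407.

0.41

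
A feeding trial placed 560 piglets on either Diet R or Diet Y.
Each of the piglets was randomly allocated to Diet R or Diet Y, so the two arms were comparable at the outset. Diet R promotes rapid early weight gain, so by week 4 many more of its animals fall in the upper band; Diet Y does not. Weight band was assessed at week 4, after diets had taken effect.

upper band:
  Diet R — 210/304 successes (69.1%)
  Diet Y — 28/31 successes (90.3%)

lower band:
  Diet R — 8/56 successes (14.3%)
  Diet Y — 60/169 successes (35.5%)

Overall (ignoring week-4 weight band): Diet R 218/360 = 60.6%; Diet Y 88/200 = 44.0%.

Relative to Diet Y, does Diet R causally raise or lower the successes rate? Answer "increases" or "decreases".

Week-4 weight band here is a post-treatment variable shaped by the diet; conditioning on it would introduce bias rather than remove it. The overall comparison is the causal one.
Pooled: Diet R 60.6% vs Diet Y 44.0%; Diet R is higher overall.

increases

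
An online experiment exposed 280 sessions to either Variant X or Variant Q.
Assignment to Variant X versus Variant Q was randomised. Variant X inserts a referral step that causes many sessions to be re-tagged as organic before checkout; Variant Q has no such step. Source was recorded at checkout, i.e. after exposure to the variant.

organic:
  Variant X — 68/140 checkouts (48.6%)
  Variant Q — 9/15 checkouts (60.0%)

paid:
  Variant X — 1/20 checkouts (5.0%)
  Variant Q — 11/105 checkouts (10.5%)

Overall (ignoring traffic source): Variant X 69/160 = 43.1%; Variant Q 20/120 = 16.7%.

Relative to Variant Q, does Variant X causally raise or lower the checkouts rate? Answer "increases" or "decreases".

Traffic source here is a post-treatment variable shaped by the variant; conditioning on it would introduce bias rather than remove it. The overall comparison is the causal one.
Pooled: Variant X 43.1% vs Variant Q 16.7%; Variant X is higher overall.

increases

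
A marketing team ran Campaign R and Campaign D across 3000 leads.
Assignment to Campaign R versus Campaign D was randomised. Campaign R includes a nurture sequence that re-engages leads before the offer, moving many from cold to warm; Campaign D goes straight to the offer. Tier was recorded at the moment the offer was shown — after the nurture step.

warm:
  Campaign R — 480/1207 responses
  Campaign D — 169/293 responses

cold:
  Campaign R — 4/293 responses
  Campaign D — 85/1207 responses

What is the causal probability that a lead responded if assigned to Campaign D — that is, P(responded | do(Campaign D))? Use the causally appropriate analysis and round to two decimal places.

0.17

The engagement tier-specific comparison favours Campaign D throughout, but the pooled figures favour Campaign R. The question is whether to condition on engagement tier.
Engagement tier here is a post-treatment variable shaped by the campaign; conditioning on it would introduce bias rather than remove it. The overall comparison is the causal one.
So P(outcome | do(Campaign D)) is just the pooled rate for Campaign D: 254/1500 = 0.169.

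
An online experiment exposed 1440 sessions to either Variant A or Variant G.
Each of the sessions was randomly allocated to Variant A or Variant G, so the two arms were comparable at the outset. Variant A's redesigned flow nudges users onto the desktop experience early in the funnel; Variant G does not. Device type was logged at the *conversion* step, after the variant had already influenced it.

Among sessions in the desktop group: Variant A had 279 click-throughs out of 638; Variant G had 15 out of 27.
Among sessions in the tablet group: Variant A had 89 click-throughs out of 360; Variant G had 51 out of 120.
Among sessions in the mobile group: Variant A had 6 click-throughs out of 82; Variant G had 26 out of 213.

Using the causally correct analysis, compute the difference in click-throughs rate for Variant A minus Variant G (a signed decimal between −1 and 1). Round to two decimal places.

+0.09

Device type is recorded after the variant and is itself shifted by it — it sits on the causal path from variant to outcome. Conditioning on a mediator would strip out part of the effect we want; the pooled comparison gives the total causal effect.
The causal difference is the pooled difference: 0.346 − 0.256 = +0.091.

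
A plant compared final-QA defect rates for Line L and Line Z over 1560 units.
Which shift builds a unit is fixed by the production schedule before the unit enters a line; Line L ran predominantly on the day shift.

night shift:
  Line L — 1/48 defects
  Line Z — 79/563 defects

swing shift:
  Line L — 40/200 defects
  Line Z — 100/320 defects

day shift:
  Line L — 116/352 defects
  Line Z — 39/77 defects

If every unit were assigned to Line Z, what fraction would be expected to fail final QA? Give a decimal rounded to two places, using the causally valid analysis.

Shift is set before the line has any effect — it is not caused by the line — and it independently drives the outcome. That makes it a confounder, so the causal comparison is within shift levels.
Standardising Line Z to the population shift mix: 0.392·79/563 + 0.333·100/320 + 0.275·39/77 = 0.298.

0.30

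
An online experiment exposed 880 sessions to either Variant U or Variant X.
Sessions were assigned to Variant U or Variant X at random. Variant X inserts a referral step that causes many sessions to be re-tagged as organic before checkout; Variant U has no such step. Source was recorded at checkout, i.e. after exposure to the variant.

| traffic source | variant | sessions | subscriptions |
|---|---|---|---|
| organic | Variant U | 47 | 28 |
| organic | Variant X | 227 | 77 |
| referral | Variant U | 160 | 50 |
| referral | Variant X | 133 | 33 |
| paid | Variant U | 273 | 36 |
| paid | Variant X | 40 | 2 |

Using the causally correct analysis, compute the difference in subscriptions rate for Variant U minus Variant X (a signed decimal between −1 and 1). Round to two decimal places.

Traffic source lies on the pathway variant → traffic source → outcome, so adjusting for it blocks the indirect effect. For the total causal effect of variant, use the unadjusted pooled rates.
The causal difference is the pooled difference: 0.237 − 0.280 = -0.043.

-0.04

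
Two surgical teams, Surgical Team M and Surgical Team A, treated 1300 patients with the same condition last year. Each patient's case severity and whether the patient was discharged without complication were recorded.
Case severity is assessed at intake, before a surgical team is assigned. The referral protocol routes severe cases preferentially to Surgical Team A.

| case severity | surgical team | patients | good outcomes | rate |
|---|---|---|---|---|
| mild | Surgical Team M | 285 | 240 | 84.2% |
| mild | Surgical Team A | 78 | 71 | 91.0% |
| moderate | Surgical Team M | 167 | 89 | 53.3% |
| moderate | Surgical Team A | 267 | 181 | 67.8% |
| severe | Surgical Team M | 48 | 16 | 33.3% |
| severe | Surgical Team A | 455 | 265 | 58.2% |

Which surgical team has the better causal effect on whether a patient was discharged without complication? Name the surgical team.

The case severity-specific comparison favours Surgical Team A throughout, but the pooled figures favour Surgical Team M. The question is whether to condition on case severity.
Case severity satisfies the back-door criterion: it is not a descendant of the surgical team, and it blocks the spurious path from surgical team to outcome. Adjusting for it (i.e., using the within-case severity rates) gives the causal effect.
Within each level — mild: 84.2% vs 91.0%; moderate: 53.3% vs 67.8%; severe: 33.3% vs 58.2% — Surgical Team A is higher every time.

Surgical Team A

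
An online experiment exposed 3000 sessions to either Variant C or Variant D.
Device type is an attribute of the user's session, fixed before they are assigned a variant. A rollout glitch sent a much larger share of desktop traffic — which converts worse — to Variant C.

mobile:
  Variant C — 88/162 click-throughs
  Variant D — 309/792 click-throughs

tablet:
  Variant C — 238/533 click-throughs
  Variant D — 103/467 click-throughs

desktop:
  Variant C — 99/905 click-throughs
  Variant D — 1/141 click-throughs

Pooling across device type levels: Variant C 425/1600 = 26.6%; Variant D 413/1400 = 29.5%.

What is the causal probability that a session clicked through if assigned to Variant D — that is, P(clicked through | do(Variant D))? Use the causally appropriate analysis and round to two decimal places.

Device type differs across variants for reasons unrelated to any effect of the variant itself, and it separately predicts the outcome — a classic confounder. We must compare within device type levels.
Standardising Variant D to the population device type mix: 0.318·309/792 + 0.333·103/467 + 0.349·1/141 = 0.200.

0.20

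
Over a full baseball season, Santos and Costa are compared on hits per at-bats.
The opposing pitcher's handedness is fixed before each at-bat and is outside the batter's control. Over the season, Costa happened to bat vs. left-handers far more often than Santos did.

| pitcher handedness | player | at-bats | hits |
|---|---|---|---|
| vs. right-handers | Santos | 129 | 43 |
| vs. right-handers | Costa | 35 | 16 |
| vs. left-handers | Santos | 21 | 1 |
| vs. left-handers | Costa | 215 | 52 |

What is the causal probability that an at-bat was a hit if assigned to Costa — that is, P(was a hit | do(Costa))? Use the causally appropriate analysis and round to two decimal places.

0.33

Pitcher handedness is set before the player has any effect — it is not caused by the player — and it independently drives the outcome. That makes it a confounder, so the causal comparison is within pitcher handedness levels.
Standardising Costa to the population pitcher handedness mix: 0.410·16/35 + 0.590·52/215 = 0.330.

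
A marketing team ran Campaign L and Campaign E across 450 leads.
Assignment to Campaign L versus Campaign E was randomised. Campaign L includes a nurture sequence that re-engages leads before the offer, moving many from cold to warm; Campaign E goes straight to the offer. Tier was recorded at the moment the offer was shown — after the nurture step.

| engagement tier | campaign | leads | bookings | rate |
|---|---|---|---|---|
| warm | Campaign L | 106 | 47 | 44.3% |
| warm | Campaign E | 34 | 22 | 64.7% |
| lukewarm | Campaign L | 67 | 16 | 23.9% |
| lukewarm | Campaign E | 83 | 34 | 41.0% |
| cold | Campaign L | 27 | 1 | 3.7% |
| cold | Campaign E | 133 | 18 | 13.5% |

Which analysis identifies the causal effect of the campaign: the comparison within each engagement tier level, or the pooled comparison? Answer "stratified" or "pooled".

pooled

Because the campaign influences engagement tier, engagement tier is a post-treatment mediator, not a confounder. Stratifying on it would bias the estimate; the causal effect is the crude pooled difference.
Pooled: Campaign L 32.0% vs Campaign E 29.6%; Campaign L is higher overall.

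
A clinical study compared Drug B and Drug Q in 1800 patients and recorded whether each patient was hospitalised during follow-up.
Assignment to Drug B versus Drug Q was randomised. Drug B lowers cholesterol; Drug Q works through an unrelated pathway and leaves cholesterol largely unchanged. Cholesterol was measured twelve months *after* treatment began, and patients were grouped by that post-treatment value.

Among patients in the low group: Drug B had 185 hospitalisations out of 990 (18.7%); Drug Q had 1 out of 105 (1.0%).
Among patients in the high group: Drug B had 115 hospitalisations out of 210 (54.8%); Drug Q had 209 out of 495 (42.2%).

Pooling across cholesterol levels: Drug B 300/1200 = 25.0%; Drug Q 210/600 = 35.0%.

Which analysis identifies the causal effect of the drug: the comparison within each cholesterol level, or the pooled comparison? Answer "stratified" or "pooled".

Cholesterol is downstream of the drug. One should not condition on a consequence of treatment, so the overall rates are the right comparison.
Pooled: Drug B 25.0% vs Drug Q 35.0%; Drug B is lower overall.

pooled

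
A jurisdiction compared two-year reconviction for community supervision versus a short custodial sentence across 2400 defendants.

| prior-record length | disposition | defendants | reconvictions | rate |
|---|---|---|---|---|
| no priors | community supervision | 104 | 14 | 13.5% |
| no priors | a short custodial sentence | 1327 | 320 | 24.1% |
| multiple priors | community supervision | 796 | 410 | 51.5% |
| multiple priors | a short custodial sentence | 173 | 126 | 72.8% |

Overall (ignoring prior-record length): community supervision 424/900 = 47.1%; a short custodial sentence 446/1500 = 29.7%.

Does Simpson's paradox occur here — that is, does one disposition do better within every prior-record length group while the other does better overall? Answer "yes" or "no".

yes

Within each prior-record length level (no priors 13.5% vs 24.1%; multiple priors 51.5% vs 72.8%), community supervision has the lower rate every time. Pooled: 47.1% vs 29.7% — a short custodial sentence has the lower rate overall. The two comparisons disagree.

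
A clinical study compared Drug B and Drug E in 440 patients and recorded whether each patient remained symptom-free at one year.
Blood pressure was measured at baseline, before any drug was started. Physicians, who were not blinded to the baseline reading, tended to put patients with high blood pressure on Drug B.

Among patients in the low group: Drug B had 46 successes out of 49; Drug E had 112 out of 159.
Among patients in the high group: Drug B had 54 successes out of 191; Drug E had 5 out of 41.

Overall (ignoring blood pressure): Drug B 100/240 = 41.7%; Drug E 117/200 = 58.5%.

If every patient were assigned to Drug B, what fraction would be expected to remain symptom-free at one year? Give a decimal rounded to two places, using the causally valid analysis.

The blood pressure-specific comparison favours Drug B throughout, but the pooled figures favour Drug E. The question is whether to condition on blood pressure.
Here blood pressure is a common cause — it drives both which drug a case falls under and the outcome. The crude comparison mixes populations; the stratum-specific rates are the causally relevant ones.
Standardising Drug B to the population blood pressure mix: 0.473·46/49 + 0.527·54/191 = 0.593.

0.59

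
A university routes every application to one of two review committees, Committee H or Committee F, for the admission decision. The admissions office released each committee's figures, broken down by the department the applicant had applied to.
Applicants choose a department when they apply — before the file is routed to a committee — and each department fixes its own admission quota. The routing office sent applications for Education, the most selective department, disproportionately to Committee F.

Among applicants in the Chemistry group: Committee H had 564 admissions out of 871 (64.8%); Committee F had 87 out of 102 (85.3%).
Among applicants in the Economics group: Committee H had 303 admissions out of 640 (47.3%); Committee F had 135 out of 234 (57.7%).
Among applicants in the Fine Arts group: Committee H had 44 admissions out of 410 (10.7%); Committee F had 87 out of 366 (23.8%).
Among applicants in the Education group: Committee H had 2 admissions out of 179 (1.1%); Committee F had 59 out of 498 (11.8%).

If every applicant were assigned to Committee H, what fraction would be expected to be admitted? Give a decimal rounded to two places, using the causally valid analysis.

0.34

The imbalance in department arose from how applicants were allocated, not from anything the review committee did; and department independently affects the outcome. The pooled gap is confounded — condition on department.
Standardising Committee H to the population department mix: 0.295·564/871 + 0.265·303/640 + 0.235·44/410 + 0.205·2/179 = 0.344.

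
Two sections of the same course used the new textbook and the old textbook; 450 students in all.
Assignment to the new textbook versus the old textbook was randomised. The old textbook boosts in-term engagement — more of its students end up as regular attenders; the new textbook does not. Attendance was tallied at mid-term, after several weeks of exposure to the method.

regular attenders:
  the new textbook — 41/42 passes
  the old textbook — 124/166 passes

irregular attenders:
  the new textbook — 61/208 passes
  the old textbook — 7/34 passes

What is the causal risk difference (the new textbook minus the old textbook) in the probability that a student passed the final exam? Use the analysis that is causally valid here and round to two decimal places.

Within every mid-term attendance level the new textbook has the higher rate, yet pooled the old textbook does — Simpson's reversal.
Mid-term attendance lies on the pathway teaching method → mid-term attendance → outcome, so adjusting for it blocks the indirect effect. For the total causal effect of teaching method, use the unadjusted pooled rates.
The causal difference is the pooled difference: 0.408 − 0.655 = -0.247.

-0.25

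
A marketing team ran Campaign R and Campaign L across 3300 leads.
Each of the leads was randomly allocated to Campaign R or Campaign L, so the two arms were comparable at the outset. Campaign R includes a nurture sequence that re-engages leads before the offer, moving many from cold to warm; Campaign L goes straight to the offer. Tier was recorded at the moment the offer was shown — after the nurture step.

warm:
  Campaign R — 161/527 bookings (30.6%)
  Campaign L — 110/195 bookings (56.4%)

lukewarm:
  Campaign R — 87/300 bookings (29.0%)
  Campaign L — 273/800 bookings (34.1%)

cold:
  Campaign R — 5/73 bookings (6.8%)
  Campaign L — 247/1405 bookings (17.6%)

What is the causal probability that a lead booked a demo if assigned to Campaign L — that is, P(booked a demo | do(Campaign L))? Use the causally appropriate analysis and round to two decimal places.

Engagement tier is recorded after the campaign and is itself shifted by it — it sits on the causal path from campaign to outcome. Conditioning on a mediator would strip out part of the effect we want; the pooled comparison gives the total causal effect.
So P(outcome | do(Campaign L)) is just the pooled rate for Campaign L: 630/2400 = 0.263.

0.26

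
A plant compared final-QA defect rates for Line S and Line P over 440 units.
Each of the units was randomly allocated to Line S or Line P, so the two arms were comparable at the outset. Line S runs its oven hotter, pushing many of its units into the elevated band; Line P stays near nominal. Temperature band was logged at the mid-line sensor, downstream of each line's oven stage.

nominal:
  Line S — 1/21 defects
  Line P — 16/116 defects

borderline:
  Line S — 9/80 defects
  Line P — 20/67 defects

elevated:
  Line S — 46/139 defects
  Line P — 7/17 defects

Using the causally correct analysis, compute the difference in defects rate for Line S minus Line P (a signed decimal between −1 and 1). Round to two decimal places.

Within every in-process temperature band level Line S has the lower rate, yet pooled Line P does — Simpson's reversal.
In-process temperature band is downstream of the line. One should not condition on a consequence of treatment, so the overall rates are the right comparison.
The causal difference is the pooled difference: 0.233 − 0.215 = +0.018.

+0.02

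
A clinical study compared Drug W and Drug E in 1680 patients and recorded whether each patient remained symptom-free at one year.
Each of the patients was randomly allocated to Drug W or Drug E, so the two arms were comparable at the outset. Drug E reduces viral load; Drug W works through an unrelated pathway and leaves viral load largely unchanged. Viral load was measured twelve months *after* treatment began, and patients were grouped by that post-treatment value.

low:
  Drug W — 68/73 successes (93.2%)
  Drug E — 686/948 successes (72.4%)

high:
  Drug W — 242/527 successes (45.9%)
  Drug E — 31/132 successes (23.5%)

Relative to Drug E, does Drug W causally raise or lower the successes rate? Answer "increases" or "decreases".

decreases

Within every viral load level Drug W has the higher rate, yet pooled Drug E does — Simpson's reversal.
Stratifying would compare drugs among patients the drugs themselves sorted into viral load groups — a form of selection on an intermediate. The unconditioned pooled rates give the total causal effect.
Pooled: Drug W 51.7% vs Drug E 66.4%; Drug E is higher overall.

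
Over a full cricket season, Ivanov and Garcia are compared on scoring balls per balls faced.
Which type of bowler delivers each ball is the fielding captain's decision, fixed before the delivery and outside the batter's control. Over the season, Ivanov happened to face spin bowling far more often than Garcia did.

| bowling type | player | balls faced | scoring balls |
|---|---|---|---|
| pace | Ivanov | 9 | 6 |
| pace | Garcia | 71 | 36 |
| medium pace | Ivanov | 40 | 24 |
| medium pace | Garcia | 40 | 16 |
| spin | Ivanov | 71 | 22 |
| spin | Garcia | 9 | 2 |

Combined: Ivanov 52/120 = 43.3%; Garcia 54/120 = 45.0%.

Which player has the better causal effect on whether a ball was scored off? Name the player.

Ivanov

Bowling type satisfies the back-door criterion: it is not a descendant of the player, and it blocks the spurious path from player to outcome. Adjusting for it (i.e., using the within-bowling type rates) gives the causal effect.
Within each level — pace: 66.7% vs 50.7%; medium pace: 60.0% vs 40.0%; spin: 31.0% vs 22.2% — Ivanov is higher every time.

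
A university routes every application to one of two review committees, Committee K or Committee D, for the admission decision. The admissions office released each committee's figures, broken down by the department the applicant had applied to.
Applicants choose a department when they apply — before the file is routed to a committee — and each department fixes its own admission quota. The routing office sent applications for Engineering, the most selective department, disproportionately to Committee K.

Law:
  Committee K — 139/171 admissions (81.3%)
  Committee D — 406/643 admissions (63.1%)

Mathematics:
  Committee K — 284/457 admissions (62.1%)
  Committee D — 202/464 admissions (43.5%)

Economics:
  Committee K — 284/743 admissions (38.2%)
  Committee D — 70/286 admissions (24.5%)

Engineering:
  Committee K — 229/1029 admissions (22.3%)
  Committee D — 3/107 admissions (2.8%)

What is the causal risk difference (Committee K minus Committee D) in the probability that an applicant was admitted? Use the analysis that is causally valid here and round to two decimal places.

+0.17

Department satisfies the back-door criterion: it is not a descendant of the review committee, and it blocks the spurious path from review committee to outcome. Adjusting for it (i.e., using the within-department rates) gives the causal effect.
Adjusting over the population distribution of department: 0.209·(0.813−0.631) + 0.236·(0.621−0.435) + 0.264·(0.382−0.245) + 0.291·(0.223−0.028) = +0.175.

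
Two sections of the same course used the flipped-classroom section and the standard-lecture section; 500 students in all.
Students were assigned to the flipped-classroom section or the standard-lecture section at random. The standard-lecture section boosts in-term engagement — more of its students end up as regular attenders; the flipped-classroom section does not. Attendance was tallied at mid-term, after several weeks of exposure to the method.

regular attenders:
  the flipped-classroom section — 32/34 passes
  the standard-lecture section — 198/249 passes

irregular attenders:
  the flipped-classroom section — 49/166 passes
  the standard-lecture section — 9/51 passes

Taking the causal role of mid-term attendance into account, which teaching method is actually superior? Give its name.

the standard-lecture section

Mid-term attendance here is a post-treatment variable shaped by the teaching method; conditioning on it would introduce bias rather than remove it. The overall comparison is the causal one.
Pooled: the flipped-classroom section 40.5% vs the standard-lecture section 69.0%; the standard-lecture section is higher overall.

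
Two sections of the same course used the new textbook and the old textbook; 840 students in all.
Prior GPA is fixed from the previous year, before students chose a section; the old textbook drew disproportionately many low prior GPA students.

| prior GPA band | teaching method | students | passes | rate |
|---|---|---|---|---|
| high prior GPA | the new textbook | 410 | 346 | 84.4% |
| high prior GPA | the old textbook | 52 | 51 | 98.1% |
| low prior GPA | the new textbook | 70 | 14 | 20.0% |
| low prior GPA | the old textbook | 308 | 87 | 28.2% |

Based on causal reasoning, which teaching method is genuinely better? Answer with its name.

Nothing the teaching method does changes prior GPA band; the imbalance is an allocation artefact. With prior GPA band also predicting the outcome, the pooled figure is confounded, and the within-stratum comparison is the causal one.
Within each level — high prior GPA: 84.4% vs 98.1%; low prior GPA: 20.0% vs 28.2% — the old textbook is higher every time.

the old textbook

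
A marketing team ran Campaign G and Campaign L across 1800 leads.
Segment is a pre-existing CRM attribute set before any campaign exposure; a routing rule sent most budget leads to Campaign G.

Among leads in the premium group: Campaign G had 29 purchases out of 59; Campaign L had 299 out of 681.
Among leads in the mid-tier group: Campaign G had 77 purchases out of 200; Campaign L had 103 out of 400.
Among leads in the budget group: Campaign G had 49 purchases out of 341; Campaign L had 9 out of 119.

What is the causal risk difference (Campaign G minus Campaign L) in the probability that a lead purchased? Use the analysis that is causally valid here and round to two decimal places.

Campaign G is higher inside every customer segment stratum but Campaign L is higher in aggregate. Whether to stratify depends on how customer segment relates to the campaign.
Nothing the campaign does changes customer segment; the imbalance is an allocation artefact. With customer segment also predicting the outcome, the pooled figure is confounded, and the within-stratum comparison is the causal one.
Adjusting over the population distribution of customer segment: 0.411·(0.492−0.439) + 0.333·(0.385−0.258) + 0.256·(0.144−0.076) = +0.081.

+0.08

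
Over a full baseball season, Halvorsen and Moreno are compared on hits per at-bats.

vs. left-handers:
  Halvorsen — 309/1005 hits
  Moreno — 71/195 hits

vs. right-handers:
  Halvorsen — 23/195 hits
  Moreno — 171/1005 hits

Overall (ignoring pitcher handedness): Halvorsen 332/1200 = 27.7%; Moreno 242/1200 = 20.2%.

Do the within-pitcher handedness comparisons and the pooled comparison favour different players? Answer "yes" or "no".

yes

Within each pitcher handedness level (vs. left-handers 30.7% vs 36.4%; vs. right-handers 11.8% vs 17.0%), Moreno has the higher rate every time. Pooled: 27.7% vs 20.2% — Halvorsen has the higher rate overall. The two comparisons disagree.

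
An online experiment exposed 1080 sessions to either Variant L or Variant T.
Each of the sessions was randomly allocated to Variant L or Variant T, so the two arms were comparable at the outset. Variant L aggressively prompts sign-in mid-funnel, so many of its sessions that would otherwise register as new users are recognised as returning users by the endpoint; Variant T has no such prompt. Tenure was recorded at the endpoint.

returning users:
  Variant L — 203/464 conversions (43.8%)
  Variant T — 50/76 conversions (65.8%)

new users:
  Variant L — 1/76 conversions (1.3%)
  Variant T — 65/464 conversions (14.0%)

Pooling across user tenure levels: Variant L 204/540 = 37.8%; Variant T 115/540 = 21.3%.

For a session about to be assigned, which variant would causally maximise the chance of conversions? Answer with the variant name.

Variant L

The distribution of user tenure is itself part of what the variant does — it is an intermediate outcome. Holding it fixed would remove that part of the effect; the total effect is the pooled difference.
Pooled: Variant L 37.8% vs Variant T 21.3%; Variant L is higher overall.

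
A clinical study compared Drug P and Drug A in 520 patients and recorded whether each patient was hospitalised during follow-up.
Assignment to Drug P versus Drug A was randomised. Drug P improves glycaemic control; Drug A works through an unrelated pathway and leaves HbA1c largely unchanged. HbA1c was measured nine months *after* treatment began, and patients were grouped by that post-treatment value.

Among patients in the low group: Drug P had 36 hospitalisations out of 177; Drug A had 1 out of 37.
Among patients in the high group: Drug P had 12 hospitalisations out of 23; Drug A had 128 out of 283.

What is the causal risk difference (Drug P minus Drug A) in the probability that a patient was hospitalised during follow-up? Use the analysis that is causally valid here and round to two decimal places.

Stratifying would compare drugs among patients the drugs themselves sorted into HbA1c groups — a form of selection on an intermediate. The unconditioned pooled rates give the total causal effect.
The causal difference is the pooled difference: 0.240 − 0.403 = -0.163.

-0.16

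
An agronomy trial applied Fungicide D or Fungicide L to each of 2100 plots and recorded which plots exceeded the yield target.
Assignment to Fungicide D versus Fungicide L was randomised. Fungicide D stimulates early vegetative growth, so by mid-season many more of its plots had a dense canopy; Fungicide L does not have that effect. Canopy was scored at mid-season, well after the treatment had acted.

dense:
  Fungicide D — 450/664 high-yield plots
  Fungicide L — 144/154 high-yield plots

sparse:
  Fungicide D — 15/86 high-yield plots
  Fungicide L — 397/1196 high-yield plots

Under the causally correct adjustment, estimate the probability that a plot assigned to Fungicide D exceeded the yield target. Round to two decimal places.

0.62

Mid-season canopy here is a post-treatment variable shaped by the fungicide; conditioning on it would introduce bias rather than remove it. The overall comparison is the causal one.
So P(outcome | do(Fungicide D)) is just the pooled rate for Fungicide D: 465/750 = 0.620.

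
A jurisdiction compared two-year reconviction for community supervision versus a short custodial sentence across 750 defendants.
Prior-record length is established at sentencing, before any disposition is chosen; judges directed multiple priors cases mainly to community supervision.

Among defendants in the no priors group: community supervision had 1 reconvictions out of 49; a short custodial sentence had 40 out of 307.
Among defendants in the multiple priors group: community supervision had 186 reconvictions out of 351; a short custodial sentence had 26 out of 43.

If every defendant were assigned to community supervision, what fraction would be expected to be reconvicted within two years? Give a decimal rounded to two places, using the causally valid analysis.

Prior-record length is set before the disposition has any effect — it is not caused by the disposition — and it independently drives the outcome. That makes it a confounder, so the causal comparison is within prior-record length levels.
Standardising community supervision to the population prior-record length mix: 0.475·1/49 + 0.525·186/351 = 0.288.

0.29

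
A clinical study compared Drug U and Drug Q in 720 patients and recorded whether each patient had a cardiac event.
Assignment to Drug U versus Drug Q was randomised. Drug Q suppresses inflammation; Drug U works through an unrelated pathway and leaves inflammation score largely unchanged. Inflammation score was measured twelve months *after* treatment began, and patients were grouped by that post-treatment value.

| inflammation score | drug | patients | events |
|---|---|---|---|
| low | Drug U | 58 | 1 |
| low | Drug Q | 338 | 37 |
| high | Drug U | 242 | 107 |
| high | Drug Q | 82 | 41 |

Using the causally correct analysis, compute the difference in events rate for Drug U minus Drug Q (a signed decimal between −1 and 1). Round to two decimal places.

+0.17

Stratifying would compare drugs among patients the drugs themselves sorted into inflammation score groups — a form of selection on an intermediate. The unconditioned pooled rates give the total causal effect.
The causal difference is the pooled difference: 0.360 − 0.186 = +0.174.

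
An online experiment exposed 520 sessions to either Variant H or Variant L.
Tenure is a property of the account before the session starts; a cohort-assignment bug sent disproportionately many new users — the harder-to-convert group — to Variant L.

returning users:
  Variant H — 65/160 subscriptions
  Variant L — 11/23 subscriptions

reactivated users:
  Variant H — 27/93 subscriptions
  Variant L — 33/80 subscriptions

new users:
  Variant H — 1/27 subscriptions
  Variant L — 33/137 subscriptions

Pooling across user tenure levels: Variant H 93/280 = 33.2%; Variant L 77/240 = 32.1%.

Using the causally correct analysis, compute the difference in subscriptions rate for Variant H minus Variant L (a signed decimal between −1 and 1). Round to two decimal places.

-0.13

User tenure differs across variants for reasons unrelated to any effect of the variant itself, and it separately predicts the outcome — a classic confounder. We must compare within user tenure levels.
Adjusting over the population distribution of user tenure: 0.352·(0.406−0.478) + 0.333·(0.290−0.412) + 0.315·(0.037−0.241) = -0.130.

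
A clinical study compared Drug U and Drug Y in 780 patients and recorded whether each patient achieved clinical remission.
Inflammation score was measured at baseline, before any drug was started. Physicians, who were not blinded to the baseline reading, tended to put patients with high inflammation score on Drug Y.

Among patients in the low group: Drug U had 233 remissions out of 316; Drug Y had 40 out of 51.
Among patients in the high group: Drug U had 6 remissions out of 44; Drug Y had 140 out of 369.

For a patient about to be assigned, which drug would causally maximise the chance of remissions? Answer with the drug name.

The inflammation score-specific comparison favours Drug Y throughout, but the pooled figures favour Drug U. The question is whether to condition on inflammation score.
Inflammation score is set before the drug has any effect — it is not caused by the drug — and it independently drives the outcome. That makes it a confounder, so the causal comparison is within inflammation score levels.
Within each level — low: 73.7% vs 78.4%; high: 13.6% vs 37.9% — Drug Y is higher every time.

Drug Y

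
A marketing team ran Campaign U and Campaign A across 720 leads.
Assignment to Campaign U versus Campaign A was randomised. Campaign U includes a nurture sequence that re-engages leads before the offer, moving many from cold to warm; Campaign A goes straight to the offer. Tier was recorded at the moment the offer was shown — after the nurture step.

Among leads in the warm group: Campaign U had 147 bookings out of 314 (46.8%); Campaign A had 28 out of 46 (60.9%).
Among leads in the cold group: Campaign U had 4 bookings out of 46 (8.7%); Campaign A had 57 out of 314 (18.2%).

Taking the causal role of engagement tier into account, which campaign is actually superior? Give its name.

Engagement tier here is a post-treatment variable shaped by the campaign; conditioning on it would introduce bias rather than remove it. The overall comparison is the causal one.
Pooled: Campaign U 41.9% vs Campaign A 23.6%; Campaign U is higher overall.

Campaign U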